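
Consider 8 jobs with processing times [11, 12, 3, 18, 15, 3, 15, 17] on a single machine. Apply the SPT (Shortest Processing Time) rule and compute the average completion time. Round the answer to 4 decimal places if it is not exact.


Sort jobs by processing time (SPT order): [3, 3, 11, 12, 15, 15, 17, 18]
Compute completion times sequentially:
  Job 1: processing = 3, completes at 3
  Job 2: processing = 3, completes at 6
  Job 3: processing = 11, completes at 17
  Job 4: processing = 12, completes at 29
  Job 5: processing = 15, completes at 44
  Job 6: processing = 15, completes at 59
  Job 7: processing = 17, completes at 76
  Job 8: processing = 18, completes at 94
Sum of completion times = 328
Average completion time = 328/8 = 41.0

41.0


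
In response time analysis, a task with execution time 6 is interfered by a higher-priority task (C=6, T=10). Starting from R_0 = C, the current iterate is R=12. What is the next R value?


R_next = C + ceil(R_prev / T_hp) * C_hp
ceil(12 / 10) = ceil(1.2) = 2
Interference = 2 * 6 = 12
R_next = 6 + 12 = 18

18


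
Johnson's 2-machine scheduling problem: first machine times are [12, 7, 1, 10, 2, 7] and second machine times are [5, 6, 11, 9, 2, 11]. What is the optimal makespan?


Apply Johnson's rule:
  Group 1 (a <= b): [(3, 1, 11), (5, 2, 2), (6, 7, 11)]
  Group 2 (a > b): [(4, 10, 9), (2, 7, 6), (1, 12, 5)]
Optimal job order: [3, 5, 6, 4, 2, 1]
Schedule:
  Job 3: M1 done at 1, M2 done at 12
  Job 5: M1 done at 3, M2 done at 14
  Job 6: M1 done at 10, M2 done at 25
  Job 4: M1 done at 20, M2 done at 34
  Job 2: M1 done at 27, M2 done at 40
  Job 1: M1 done at 39, M2 done at 45
Makespan = 45

45


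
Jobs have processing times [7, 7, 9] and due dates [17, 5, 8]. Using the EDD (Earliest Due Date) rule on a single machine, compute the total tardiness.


Sort by due date (EDD order): [(7, 5), (9, 8), (7, 17)]
Compute completion times and tardiness:
  Job 1: p=7, d=5, C=7, tardiness=max(0,7-5)=2
  Job 2: p=9, d=8, C=16, tardiness=max(0,16-8)=8
  Job 3: p=7, d=17, C=23, tardiness=max(0,23-17)=6
Total tardiness = 16

16


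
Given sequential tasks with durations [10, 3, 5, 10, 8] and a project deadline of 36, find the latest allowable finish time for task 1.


LF(activity 1) = deadline - sum of successor durations
Successors: activities 2 through 5 with durations [3, 5, 10, 8]
Sum of successor durations = 26
LF = 36 - 26 = 10

10


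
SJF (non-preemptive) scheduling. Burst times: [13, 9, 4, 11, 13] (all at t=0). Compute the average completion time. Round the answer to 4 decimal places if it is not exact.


SJF order (ascending): [4, 9, 11, 13, 13]
Completion times:
  Job 1: burst=4, C=4
  Job 2: burst=9, C=13
  Job 3: burst=11, C=24
  Job 4: burst=13, C=37
  Job 5: burst=13, C=50
Average completion = 128/5 = 25.6

25.6


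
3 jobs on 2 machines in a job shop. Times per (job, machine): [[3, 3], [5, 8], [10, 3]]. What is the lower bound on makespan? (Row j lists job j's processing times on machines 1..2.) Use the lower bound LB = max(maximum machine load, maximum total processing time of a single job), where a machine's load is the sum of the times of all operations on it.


Machine loads:
  Machine 1: 3 + 5 + 10 = 18
  Machine 2: 3 + 8 + 3 = 14
Max machine load = 18
Job totals:
  Job 1: 6
  Job 2: 13
  Job 3: 13
Max job total = 13
Lower bound = max(18, 13) = 18

18


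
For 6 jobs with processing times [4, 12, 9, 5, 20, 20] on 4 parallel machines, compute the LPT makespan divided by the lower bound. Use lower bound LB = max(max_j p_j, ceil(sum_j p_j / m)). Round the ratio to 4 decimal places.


LPT order: [20, 20, 12, 9, 5, 4]
Machine loads after assignment: [20, 20, 16, 14]
LPT makespan = 20
Lower bound = max(max_job, ceil(total/4)) = max(20, 18) = 20
Ratio = 20 / 20 = 1.0

1.0


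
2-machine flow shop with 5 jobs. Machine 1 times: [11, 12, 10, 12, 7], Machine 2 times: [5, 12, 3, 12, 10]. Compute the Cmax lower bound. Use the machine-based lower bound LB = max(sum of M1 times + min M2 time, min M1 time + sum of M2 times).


LB1 = sum(M1 times) + min(M2 times) = 52 + 3 = 55
LB2 = min(M1 times) + sum(M2 times) = 7 + 42 = 49
Lower bound = max(LB1, LB2) = max(55, 49) = 55

55


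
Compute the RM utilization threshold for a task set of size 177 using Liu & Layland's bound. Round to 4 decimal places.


Compute 2^(1/177) = 1.0039237636
Subtract 1: 1.0039237636 - 1 = 0.0039237636
Multiply by n: 177 * 0.0039237636 = 0.6945061572
Round to 4 dp: 0.6945

0.6945


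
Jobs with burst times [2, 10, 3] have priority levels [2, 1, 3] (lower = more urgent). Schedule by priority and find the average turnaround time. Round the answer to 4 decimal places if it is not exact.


Sort by priority (ascending = highest first):
Order: [(1, 10), (2, 2), (3, 3)]
Completion times:
  Priority 1, burst=10, C=10
  Priority 2, burst=2, C=12
  Priority 3, burst=3, C=15
Average turnaround = 37/3 = 12.3333

12.3333


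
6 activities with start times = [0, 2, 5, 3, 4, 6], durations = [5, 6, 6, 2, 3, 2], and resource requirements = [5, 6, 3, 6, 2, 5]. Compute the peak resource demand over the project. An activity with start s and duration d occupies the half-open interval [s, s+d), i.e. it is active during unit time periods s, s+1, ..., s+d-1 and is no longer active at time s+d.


Each activity i is active on [start_i, start_i + duration_i).
Compute total resource usage per time slot:
  t=0: active resources = [5], total = 5
  t=1: active resources = [5], total = 5
  t=2: active resources = [5, 6], total = 11
  t=3: active resources = [5, 6, 6], total = 17
  t=4: active resources = [5, 6, 6, 2], total = 19
  t=5: active resources = [6, 3, 2], total = 11
  t=6: active resources = [6, 3, 2, 5], total = 16
  t=7: active resources = [6, 3, 5], total = 14
  t=8: active resources = [3], total = 3
  t=9: active resources = [3], total = 3
  t=10: active resources = [3], total = 3
Peak resource demand = 19

19


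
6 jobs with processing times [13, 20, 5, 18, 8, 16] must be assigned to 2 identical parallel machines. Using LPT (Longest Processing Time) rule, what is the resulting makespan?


Sort jobs in decreasing order (LPT): [20, 18, 16, 13, 8, 5]
Assign each job to the least loaded machine:
  Machine 1: jobs [20, 13, 8], load = 41
  Machine 2: jobs [18, 16, 5], load = 39
Makespan = max load = 41

41


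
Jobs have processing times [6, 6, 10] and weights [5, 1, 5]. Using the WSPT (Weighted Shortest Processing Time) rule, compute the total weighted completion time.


Compute p/w ratios and sort ascending (WSPT): [(6, 5), (10, 5), (6, 1)]
Compute weighted completion times:
  Job (p=6,w=5): C=6, w*C=5*6=30
  Job (p=10,w=5): C=16, w*C=5*16=80
  Job (p=6,w=1): C=22, w*C=1*22=22
Total weighted completion time = 132

132


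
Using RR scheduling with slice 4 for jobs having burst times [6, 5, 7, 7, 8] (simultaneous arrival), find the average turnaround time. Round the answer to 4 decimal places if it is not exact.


Time quantum = 4
Execution trace:
  J1 runs 4 units, time = 4
  J2 runs 4 units, time = 8
  J3 runs 4 units, time = 12
  J4 runs 4 units, time = 16
  J5 runs 4 units, time = 20
  J1 runs 2 units, time = 22
  J2 runs 1 units, time = 23
  J3 runs 3 units, time = 26
  J4 runs 3 units, time = 29
  J5 runs 4 units, time = 33
Finish times: [22, 23, 26, 29, 33]
Average turnaround = 133/5 = 26.6

26.6


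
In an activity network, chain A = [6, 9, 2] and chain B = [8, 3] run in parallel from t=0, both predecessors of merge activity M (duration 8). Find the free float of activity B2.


ES(B2) = sum of predecessors on chain B = 8
EF(B2) = ES + duration = 8 + 3 = 11
Successor of B2 is M. ES(M) = max(sum(A), sum(B)) = max(17, 11) = 17
Free float = ES(successor) - EF(current) = 17 - 11 = 6

6


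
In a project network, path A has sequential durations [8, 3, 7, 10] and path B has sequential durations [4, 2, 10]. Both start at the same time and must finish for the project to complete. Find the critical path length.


Path A total = 8 + 3 + 7 + 10 = 28
Path B total = 4 + 2 + 10 = 16
Critical path = longest path = max(28, 16) = 28

28


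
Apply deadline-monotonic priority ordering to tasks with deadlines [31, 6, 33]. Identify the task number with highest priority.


Sort tasks by relative deadline (ascending):
  Task 2: deadline = 6
  Task 1: deadline = 31
  Task 3: deadline = 33
Priority order (highest first): [2, 1, 3]
Highest priority task = 2

2


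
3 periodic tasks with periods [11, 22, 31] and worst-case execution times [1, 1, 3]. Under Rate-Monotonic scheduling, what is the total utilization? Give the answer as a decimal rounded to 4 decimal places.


Compute individual utilizations (exact fractions):
  Task 1: C/T = 1/11 (approx. 0.0909)
  Task 2: C/T = 1/22 (approx. 0.0455)
  Task 3: C/T = 3/31 (approx. 0.0968)
Total utilization U = 1/11 + 1/22 + 3/31 = 159/682
Rounded to 4 decimal places: U = 0.2331
RM (Liu & Layland) bound for 3 tasks = 0.779763; compare with U = 159/682 (approx. 0.233138)
U <= bound, so schedulable by RM sufficient condition.

0.2331


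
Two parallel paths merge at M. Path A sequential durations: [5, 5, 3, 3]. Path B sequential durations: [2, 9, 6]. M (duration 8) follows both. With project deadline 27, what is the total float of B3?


Forward pass: ES(B3) = sum of predecessors on chain B = 11
EF = ES + duration = 11 + 6 = 17
Backward pass: LF(M) = deadline = 27; LS(M) = 27 - 8 = 19
LF(B3) = LS(M) - sum(successors on chain B) = 19 - 0 = 19
LS = LF - duration = 19 - 6 = 13
Total float = LS - ES = 13 - 11 = 2

2


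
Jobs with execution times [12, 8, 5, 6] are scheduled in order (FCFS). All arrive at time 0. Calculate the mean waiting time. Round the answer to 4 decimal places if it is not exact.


FCFS order (as given): [12, 8, 5, 6]
Waiting times:
  Job 1: wait = 0
  Job 2: wait = 12
  Job 3: wait = 20
  Job 4: wait = 25
Sum of waiting times = 57
Average waiting time = 57/4 = 14.25

14.25


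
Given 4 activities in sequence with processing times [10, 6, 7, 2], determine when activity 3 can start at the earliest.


Activity 3 starts after activities 1 through 2 complete.
Predecessor durations: [10, 6]
ES = 10 + 6 = 16

16


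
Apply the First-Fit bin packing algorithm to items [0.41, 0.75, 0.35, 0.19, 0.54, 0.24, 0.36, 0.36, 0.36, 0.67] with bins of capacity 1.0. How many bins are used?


Place items sequentially using First-Fit:
  Item 0.41 -> new Bin 1
  Item 0.75 -> new Bin 2
  Item 0.35 -> Bin 1 (now 0.76)
  Item 0.19 -> Bin 1 (now 0.95)
  Item 0.54 -> new Bin 3
  Item 0.24 -> Bin 2 (now 0.99)
  Item 0.36 -> Bin 3 (now 0.9)
  Item 0.36 -> new Bin 4
  Item 0.36 -> Bin 4 (now 0.72)
  Item 0.67 -> new Bin 5
Total bins used = 5

5


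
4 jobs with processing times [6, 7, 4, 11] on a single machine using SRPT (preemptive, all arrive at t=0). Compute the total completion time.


Since all jobs arrive at t=0, SRPT equals SPT ordering.
SPT order: [4, 6, 7, 11]
Completion times:
  Job 1: p=4, C=4
  Job 2: p=6, C=10
  Job 3: p=7, C=17
  Job 4: p=11, C=28
Total completion time = 4 + 10 + 17 + 28 = 59

59


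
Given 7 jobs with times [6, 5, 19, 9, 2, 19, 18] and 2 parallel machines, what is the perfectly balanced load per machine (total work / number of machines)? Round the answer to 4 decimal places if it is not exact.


Total processing time = 6 + 5 + 19 + 9 + 2 + 19 + 18 = 78
Number of machines = 2
Ideal balanced load = 78 / 2 = 39.0

39.0


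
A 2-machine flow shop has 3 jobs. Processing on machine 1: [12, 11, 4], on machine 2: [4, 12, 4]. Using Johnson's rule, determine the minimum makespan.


Apply Johnson's rule:
  Group 1 (a <= b): [(3, 4, 4), (2, 11, 12)]
  Group 2 (a > b): [(1, 12, 4)]
Optimal job order: [3, 2, 1]
Schedule:
  Job 3: M1 done at 4, M2 done at 8
  Job 2: M1 done at 15, M2 done at 27
  Job 1: M1 done at 27, M2 done at 31
Makespan = 31

31


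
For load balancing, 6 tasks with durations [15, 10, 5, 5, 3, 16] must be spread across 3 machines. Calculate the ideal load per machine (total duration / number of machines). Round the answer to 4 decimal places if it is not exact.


Total processing time = 15 + 10 + 5 + 5 + 3 + 16 = 54
Number of machines = 3
Ideal balanced load = 54 / 3 = 18.0

18.0


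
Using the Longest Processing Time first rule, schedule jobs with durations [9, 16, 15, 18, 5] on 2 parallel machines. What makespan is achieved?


Sort jobs in decreasing order (LPT): [18, 16, 15, 9, 5]
Assign each job to the least loaded machine:
  Machine 1: jobs [18, 9, 5], load = 32
  Machine 2: jobs [16, 15], load = 31
Makespan = max load = 32

32


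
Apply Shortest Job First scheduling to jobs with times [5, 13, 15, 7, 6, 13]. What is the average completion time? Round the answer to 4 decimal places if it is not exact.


SJF order (ascending): [5, 6, 7, 13, 13, 15]
Completion times:
  Job 1: burst=5, C=5
  Job 2: burst=6, C=11
  Job 3: burst=7, C=18
  Job 4: burst=13, C=31
  Job 5: burst=13, C=44
  Job 6: burst=15, C=59
Average completion = 168/6 = 28.0

28.0


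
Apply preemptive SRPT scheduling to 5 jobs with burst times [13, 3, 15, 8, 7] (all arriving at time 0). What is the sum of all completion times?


Since all jobs arrive at t=0, SRPT equals SPT ordering.
SPT order: [3, 7, 8, 13, 15]
Completion times:
  Job 1: p=3, C=3
  Job 2: p=7, C=10
  Job 3: p=8, C=18
  Job 4: p=13, C=31
  Job 5: p=15, C=46
Total completion time = 3 + 10 + 18 + 31 + 46 = 108

108


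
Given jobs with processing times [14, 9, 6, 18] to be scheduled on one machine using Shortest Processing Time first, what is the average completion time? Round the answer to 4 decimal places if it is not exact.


Sort jobs by processing time (SPT order): [6, 9, 14, 18]
Compute completion times sequentially:
  Job 1: processing = 6, completes at 6
  Job 2: processing = 9, completes at 15
  Job 3: processing = 14, completes at 29
  Job 4: processing = 18, completes at 47
Sum of completion times = 97
Average completion time = 97/4 = 24.25

24.25


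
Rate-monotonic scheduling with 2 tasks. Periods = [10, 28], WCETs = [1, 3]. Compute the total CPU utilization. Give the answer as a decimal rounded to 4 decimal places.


Compute individual utilizations (exact fractions):
  Task 1: C/T = 1/10 (approx. 0.1)
  Task 2: C/T = 3/28 (approx. 0.1071)
Total utilization U = 1/10 + 3/28 = 29/140
Rounded to 4 decimal places: U = 0.2071
RM (Liu & Layland) bound for 2 tasks = 0.828427; compare with U = 29/140 (approx. 0.207143)
U <= bound, so schedulable by RM sufficient condition.

0.2071


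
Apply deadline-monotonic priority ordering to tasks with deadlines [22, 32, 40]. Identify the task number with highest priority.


Sort tasks by relative deadline (ascending):
  Task 1: deadline = 22
  Task 2: deadline = 32
  Task 3: deadline = 40
Priority order (highest first): [1, 2, 3]
Highest priority task = 1

1


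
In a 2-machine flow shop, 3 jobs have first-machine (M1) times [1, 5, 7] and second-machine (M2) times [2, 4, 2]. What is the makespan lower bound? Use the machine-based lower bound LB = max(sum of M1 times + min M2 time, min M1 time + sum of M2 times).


LB1 = sum(M1 times) + min(M2 times) = 13 + 2 = 15
LB2 = min(M1 times) + sum(M2 times) = 1 + 8 = 9
Lower bound = max(LB1, LB2) = max(15, 9) = 15

15


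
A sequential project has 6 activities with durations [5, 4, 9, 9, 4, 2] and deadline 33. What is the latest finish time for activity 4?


LF(activity 4) = deadline - sum of successor durations
Successors: activities 5 through 6 with durations [4, 2]
Sum of successor durations = 6
LF = 33 - 6 = 27

27


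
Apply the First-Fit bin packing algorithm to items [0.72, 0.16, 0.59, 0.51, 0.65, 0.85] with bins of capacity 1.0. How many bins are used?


Place items sequentially using First-Fit:
  Item 0.72 -> new Bin 1
  Item 0.16 -> Bin 1 (now 0.88)
  Item 0.59 -> new Bin 2
  Item 0.51 -> new Bin 3
  Item 0.65 -> new Bin 4
  Item 0.85 -> new Bin 5
Total bins used = 5

5


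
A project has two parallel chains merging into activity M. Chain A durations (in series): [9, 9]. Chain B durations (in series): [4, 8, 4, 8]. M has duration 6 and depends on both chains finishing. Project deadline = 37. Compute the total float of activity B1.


Forward pass: ES(B1) = sum of predecessors on chain B = 0
EF = ES + duration = 0 + 4 = 4
Backward pass: LF(M) = deadline = 37; LS(M) = 37 - 6 = 31
LF(B1) = LS(M) - sum(successors on chain B) = 31 - 20 = 11
LS = LF - duration = 11 - 4 = 7
Total float = LS - ES = 7 - 0 = 7

7


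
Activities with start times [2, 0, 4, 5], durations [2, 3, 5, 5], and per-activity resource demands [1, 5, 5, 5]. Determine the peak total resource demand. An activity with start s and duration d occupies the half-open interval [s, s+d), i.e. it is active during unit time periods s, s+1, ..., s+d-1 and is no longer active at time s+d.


Each activity i is active on [start_i, start_i + duration_i).
Compute total resource usage per time slot:
  t=0: active resources = [5], total = 5
  t=1: active resources = [5], total = 5
  t=2: active resources = [1, 5], total = 6
  t=3: active resources = [1], total = 1
  t=4: active resources = [5], total = 5
  t=5: active resources = [5, 5], total = 10
  t=6: active resources = [5, 5], total = 10
  t=7: active resources = [5, 5], total = 10
  t=8: active resources = [5, 5], total = 10
  t=9: active resources = [5], total = 5
Peak resource demand = 10

10


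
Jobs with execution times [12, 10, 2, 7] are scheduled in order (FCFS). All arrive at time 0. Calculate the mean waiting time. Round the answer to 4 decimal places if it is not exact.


FCFS order (as given): [12, 10, 2, 7]
Waiting times:
  Job 1: wait = 0
  Job 2: wait = 12
  Job 3: wait = 22
  Job 4: wait = 24
Sum of waiting times = 58
Average waiting time = 58/4 = 14.5

14.5


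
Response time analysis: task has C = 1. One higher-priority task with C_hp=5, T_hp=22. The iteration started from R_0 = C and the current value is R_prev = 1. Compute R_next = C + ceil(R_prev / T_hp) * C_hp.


R_next = C + ceil(R_prev / T_hp) * C_hp
ceil(1 / 22) = ceil(0.0455) = 1
Interference = 1 * 5 = 5
R_next = 1 + 5 = 6

6


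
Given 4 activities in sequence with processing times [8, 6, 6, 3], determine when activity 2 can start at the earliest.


Activity 2 starts after activities 1 through 1 complete.
Predecessor durations: [8]
ES = 8 = 8

8


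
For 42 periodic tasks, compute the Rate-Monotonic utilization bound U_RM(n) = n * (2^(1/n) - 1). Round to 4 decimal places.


Compute 2^(1/42) = 1.0166404394
Subtract 1: 1.0166404394 - 1 = 0.0166404394
Multiply by n: 42 * 0.0166404394 = 0.6988984548
Round to 4 dp: 0.6989

0.6989


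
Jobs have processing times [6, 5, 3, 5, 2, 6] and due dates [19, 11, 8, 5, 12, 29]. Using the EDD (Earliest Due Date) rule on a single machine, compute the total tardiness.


Sort by due date (EDD order): [(5, 5), (3, 8), (5, 11), (2, 12), (6, 19), (6, 29)]
Compute completion times and tardiness:
  Job 1: p=5, d=5, C=5, tardiness=max(0,5-5)=0
  Job 2: p=3, d=8, C=8, tardiness=max(0,8-8)=0
  Job 3: p=5, d=11, C=13, tardiness=max(0,13-11)=2
  Job 4: p=2, d=12, C=15, tardiness=max(0,15-12)=3
  Job 5: p=6, d=19, C=21, tardiness=max(0,21-19)=2
  Job 6: p=6, d=29, C=27, tardiness=max(0,27-29)=0
Total tardiness = 7

7


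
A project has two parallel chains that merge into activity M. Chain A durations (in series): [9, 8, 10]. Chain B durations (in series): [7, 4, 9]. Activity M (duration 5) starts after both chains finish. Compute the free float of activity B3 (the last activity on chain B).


ES(B3) = sum of predecessors on chain B = 11
EF(B3) = ES + duration = 11 + 9 = 20
Successor of B3 is M. ES(M) = max(sum(A), sum(B)) = max(27, 20) = 27
Free float = ES(successor) - EF(current) = 27 - 20 = 7

7


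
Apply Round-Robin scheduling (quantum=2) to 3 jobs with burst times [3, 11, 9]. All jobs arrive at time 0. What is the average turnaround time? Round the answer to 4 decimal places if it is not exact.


Time quantum = 2
Execution trace:
  J1 runs 2 units, time = 2
  J2 runs 2 units, time = 4
  J3 runs 2 units, time = 6
  J1 runs 1 units, time = 7
  J2 runs 2 units, time = 9
  J3 runs 2 units, time = 11
  J2 runs 2 units, time = 13
  J3 runs 2 units, time = 15
  J2 runs 2 units, time = 17
  J3 runs 2 units, time = 19
  J2 runs 2 units, time = 21
  J3 runs 1 units, time = 22
  J2 runs 1 units, time = 23
Finish times: [7, 23, 22]
Average turnaround = 52/3 = 17.3333

17.3333


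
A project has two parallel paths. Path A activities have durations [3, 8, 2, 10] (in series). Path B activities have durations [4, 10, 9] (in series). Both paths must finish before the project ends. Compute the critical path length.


Path A total = 3 + 8 + 2 + 10 = 23
Path B total = 4 + 10 + 9 = 23
Critical path = longest path = max(23, 23) = 23

23


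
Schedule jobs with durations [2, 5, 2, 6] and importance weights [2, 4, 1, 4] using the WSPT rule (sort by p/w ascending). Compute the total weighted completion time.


Compute p/w ratios and sort ascending (WSPT): [(2, 2), (5, 4), (6, 4), (2, 1)]
Compute weighted completion times:
  Job (p=2,w=2): C=2, w*C=2*2=4
  Job (p=5,w=4): C=7, w*C=4*7=28
  Job (p=6,w=4): C=13, w*C=4*13=52
  Job (p=2,w=1): C=15, w*C=1*15=15
Total weighted completion time = 99

99


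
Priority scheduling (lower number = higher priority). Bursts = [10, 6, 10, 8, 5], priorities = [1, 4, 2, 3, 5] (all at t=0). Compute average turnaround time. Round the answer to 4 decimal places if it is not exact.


Sort by priority (ascending = highest first):
Order: [(1, 10), (2, 10), (3, 8), (4, 6), (5, 5)]
Completion times:
  Priority 1, burst=10, C=10
  Priority 2, burst=10, C=20
  Priority 3, burst=8, C=28
  Priority 4, burst=6, C=34
  Priority 5, burst=5, C=39
Average turnaround = 131/5 = 26.2

26.2


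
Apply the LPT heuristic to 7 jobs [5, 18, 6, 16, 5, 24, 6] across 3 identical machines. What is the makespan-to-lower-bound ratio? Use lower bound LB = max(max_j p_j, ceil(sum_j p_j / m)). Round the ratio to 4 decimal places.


LPT order: [24, 18, 16, 6, 6, 5, 5]
Machine loads after assignment: [29, 24, 27]
LPT makespan = 29
Lower bound = max(max_job, ceil(total/3)) = max(24, 27) = 27
Ratio = 29 / 27 = 1.0741

1.0741


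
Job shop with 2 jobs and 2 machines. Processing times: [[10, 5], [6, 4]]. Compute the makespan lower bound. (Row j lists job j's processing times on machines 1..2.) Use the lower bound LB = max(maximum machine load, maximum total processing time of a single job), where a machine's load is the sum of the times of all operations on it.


Machine loads:
  Machine 1: 10 + 6 = 16
  Machine 2: 5 + 4 = 9
Max machine load = 16
Job totals:
  Job 1: 15
  Job 2: 10
Max job total = 15
Lower bound = max(16, 15) = 16

16


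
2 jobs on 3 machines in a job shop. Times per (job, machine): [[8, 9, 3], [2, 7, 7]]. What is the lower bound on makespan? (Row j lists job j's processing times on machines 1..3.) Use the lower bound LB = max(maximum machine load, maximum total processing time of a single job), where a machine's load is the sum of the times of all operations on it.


Machine loads:
  Machine 1: 8 + 2 = 10
  Machine 2: 9 + 7 = 16
  Machine 3: 3 + 7 = 10
Max machine load = 16
Job totals:
  Job 1: 20
  Job 2: 16
Max job total = 20
Lower bound = max(16, 20) = 20

20


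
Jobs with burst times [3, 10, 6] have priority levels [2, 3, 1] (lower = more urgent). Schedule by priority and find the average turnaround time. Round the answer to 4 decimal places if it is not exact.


Sort by priority (ascending = highest first):
Order: [(1, 6), (2, 3), (3, 10)]
Completion times:
  Priority 1, burst=6, C=6
  Priority 2, burst=3, C=9
  Priority 3, burst=10, C=19
Average turnaround = 34/3 = 11.3333

11.3333


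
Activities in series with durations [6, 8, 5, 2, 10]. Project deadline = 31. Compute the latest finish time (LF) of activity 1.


LF(activity 1) = deadline - sum of successor durations
Successors: activities 2 through 5 with durations [8, 5, 2, 10]
Sum of successor durations = 25
LF = 31 - 25 = 6

6


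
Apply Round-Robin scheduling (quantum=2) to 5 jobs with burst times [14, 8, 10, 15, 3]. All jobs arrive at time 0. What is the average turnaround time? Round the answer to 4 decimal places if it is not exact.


Time quantum = 2
Execution trace:
  J1 runs 2 units, time = 2
  J2 runs 2 units, time = 4
  J3 runs 2 units, time = 6
  J4 runs 2 units, time = 8
  J5 runs 2 units, time = 10
  J1 runs 2 units, time = 12
  J2 runs 2 units, time = 14
  J3 runs 2 units, time = 16
  J4 runs 2 units, time = 18
  J5 runs 1 units, time = 19
  J1 runs 2 units, time = 21
  J2 runs 2 units, time = 23
  J3 runs 2 units, time = 25
  J4 runs 2 units, time = 27
  J1 runs 2 units, time = 29
  J2 runs 2 units, time = 31
  J3 runs 2 units, time = 33
  J4 runs 2 units, time = 35
  J1 runs 2 units, time = 37
  J3 runs 2 units, time = 39
  J4 runs 2 units, time = 41
  J1 runs 2 units, time = 43
  J4 runs 2 units, time = 45
  J1 runs 2 units, time = 47
  J4 runs 2 units, time = 49
  J4 runs 1 units, time = 50
Finish times: [47, 31, 39, 50, 19]
Average turnaround = 186/5 = 37.2

37.2


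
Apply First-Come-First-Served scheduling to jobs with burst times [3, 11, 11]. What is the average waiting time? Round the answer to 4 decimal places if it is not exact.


FCFS order (as given): [3, 11, 11]
Waiting times:
  Job 1: wait = 0
  Job 2: wait = 3
  Job 3: wait = 14
Sum of waiting times = 17
Average waiting time = 17/3 = 5.6667

5.6667


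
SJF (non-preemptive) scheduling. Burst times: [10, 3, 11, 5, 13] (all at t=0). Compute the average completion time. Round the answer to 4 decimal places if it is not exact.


SJF order (ascending): [3, 5, 10, 11, 13]
Completion times:
  Job 1: burst=3, C=3
  Job 2: burst=5, C=8
  Job 3: burst=10, C=18
  Job 4: burst=11, C=29
  Job 5: burst=13, C=42
Average completion = 100/5 = 20.0

20.0


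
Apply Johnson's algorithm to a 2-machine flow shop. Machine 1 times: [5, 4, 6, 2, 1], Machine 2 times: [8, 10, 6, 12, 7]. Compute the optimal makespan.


Apply Johnson's rule:
  Group 1 (a <= b): [(5, 1, 7), (4, 2, 12), (2, 4, 10), (1, 5, 8), (3, 6, 6)]
  Group 2 (a > b): []
Optimal job order: [5, 4, 2, 1, 3]
Schedule:
  Job 5: M1 done at 1, M2 done at 8
  Job 4: M1 done at 3, M2 done at 20
  Job 2: M1 done at 7, M2 done at 30
  Job 1: M1 done at 12, M2 done at 38
  Job 3: M1 done at 18, M2 done at 44
Makespan = 44

44


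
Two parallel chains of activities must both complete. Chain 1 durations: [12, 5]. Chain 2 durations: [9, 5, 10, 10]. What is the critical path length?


Path A total = 12 + 5 = 17
Path B total = 9 + 5 + 10 + 10 = 34
Critical path = longest path = max(17, 34) = 34

34


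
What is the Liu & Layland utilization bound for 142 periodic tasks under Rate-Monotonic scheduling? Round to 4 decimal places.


Compute 2^(1/142) = 1.0048932512
Subtract 1: 1.0048932512 - 1 = 0.0048932512
Multiply by n: 142 * 0.0048932512 = 0.6948416704
Round to 4 dp: 0.6948

0.6948


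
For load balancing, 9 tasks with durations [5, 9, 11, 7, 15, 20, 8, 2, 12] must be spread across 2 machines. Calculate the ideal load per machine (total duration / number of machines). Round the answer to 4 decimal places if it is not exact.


Total processing time = 5 + 9 + 11 + 7 + 15 + 20 + 8 + 2 + 12 = 89
Number of machines = 2
Ideal balanced load = 89 / 2 = 44.5

44.5


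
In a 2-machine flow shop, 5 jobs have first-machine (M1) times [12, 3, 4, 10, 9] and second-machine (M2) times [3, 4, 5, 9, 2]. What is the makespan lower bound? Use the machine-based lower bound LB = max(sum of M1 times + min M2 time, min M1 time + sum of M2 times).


LB1 = sum(M1 times) + min(M2 times) = 38 + 2 = 40
LB2 = min(M1 times) + sum(M2 times) = 3 + 23 = 26
Lower bound = max(LB1, LB2) = max(40, 26) = 40

40


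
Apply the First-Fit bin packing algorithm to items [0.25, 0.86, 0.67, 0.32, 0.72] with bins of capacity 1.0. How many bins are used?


Place items sequentially using First-Fit:
  Item 0.25 -> new Bin 1
  Item 0.86 -> new Bin 2
  Item 0.67 -> Bin 1 (now 0.92)
  Item 0.32 -> new Bin 3
  Item 0.72 -> new Bin 4
Total bins used = 4

4


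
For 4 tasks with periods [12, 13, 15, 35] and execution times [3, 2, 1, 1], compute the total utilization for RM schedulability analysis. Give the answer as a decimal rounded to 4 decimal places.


Compute individual utilizations (exact fractions):
  Task 1: C/T = 3/12 = 1/4 (approx. 0.25)
  Task 2: C/T = 2/13 (approx. 0.1538)
  Task 3: C/T = 1/15 (approx. 0.0667)
  Task 4: C/T = 1/35 (approx. 0.0286)
Total utilization U = 1/4 + 2/13 + 1/15 + 1/35 = 545/1092
Rounded to 4 decimal places: U = 0.4991
RM (Liu & Layland) bound for 4 tasks = 0.756828; compare with U = 545/1092 (approx. 0.499084)
U <= bound, so schedulable by RM sufficient condition.

0.4991


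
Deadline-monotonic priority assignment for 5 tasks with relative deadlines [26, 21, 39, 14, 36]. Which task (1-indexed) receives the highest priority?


Sort tasks by relative deadline (ascending):
  Task 4: deadline = 14
  Task 2: deadline = 21
  Task 1: deadline = 26
  Task 5: deadline = 36
  Task 3: deadline = 39
Priority order (highest first): [4, 2, 1, 5, 3]
Highest priority task = 4

4


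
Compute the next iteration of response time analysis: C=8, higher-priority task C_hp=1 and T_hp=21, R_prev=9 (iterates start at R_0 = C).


R_next = C + ceil(R_prev / T_hp) * C_hp
ceil(9 / 21) = ceil(0.4286) = 1
Interference = 1 * 1 = 1
R_next = 8 + 1 = 9
R_next = R_prev, so the iteration has converged (response time = 9).

9


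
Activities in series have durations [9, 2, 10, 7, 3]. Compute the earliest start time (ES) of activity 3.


Activity 3 starts after activities 1 through 2 complete.
Predecessor durations: [9, 2]
ES = 9 + 2 = 11

11


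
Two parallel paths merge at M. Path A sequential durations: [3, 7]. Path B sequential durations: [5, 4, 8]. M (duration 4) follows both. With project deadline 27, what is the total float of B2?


Forward pass: ES(B2) = sum of predecessors on chain B = 5
EF = ES + duration = 5 + 4 = 9
Backward pass: LF(M) = deadline = 27; LS(M) = 27 - 4 = 23
LF(B2) = LS(M) - sum(successors on chain B) = 23 - 8 = 15
LS = LF - duration = 15 - 4 = 11
Total float = LS - ES = 11 - 5 = 6

6


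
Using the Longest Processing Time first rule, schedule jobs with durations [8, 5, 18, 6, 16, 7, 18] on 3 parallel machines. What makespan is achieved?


Sort jobs in decreasing order (LPT): [18, 18, 16, 8, 7, 6, 5]
Assign each job to the least loaded machine:
  Machine 1: jobs [18, 7], load = 25
  Machine 2: jobs [18, 6, 5], load = 29
  Machine 3: jobs [16, 8], load = 24
Makespan = max load = 29

29


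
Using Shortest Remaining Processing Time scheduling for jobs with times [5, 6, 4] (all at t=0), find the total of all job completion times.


Since all jobs arrive at t=0, SRPT equals SPT ordering.
SPT order: [4, 5, 6]
Completion times:
  Job 1: p=4, C=4
  Job 2: p=5, C=9
  Job 3: p=6, C=15
Total completion time = 4 + 9 + 15 = 28

28


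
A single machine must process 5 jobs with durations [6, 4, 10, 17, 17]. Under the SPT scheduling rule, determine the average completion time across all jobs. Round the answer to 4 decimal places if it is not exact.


Sort jobs by processing time (SPT order): [4, 6, 10, 17, 17]
Compute completion times sequentially:
  Job 1: processing = 4, completes at 4
  Job 2: processing = 6, completes at 10
  Job 3: processing = 10, completes at 20
  Job 4: processing = 17, completes at 37
  Job 5: processing = 17, completes at 54
Sum of completion times = 125
Average completion time = 125/5 = 25.0

25.0


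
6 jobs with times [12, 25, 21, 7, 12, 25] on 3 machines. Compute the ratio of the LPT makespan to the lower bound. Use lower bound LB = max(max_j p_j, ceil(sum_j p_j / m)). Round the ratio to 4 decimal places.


LPT order: [25, 25, 21, 12, 12, 7]
Machine loads after assignment: [37, 32, 33]
LPT makespan = 37
Lower bound = max(max_job, ceil(total/3)) = max(25, 34) = 34
Ratio = 37 / 34 = 1.0882

1.0882


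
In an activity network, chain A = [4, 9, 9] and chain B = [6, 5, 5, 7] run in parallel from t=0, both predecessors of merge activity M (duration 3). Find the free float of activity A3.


ES(A3) = sum of predecessors on chain A = 13
EF(A3) = ES + duration = 13 + 9 = 22
Successor of A3 is M. ES(M) = max(sum(A), sum(B)) = max(22, 23) = 23
Free float = ES(successor) - EF(current) = 23 - 22 = 1

1


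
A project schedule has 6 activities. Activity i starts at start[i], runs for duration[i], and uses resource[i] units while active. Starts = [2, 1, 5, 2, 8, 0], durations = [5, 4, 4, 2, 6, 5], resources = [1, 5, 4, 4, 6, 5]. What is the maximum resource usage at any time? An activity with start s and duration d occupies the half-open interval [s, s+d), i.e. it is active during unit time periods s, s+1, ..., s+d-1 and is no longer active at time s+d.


Each activity i is active on [start_i, start_i + duration_i).
Compute total resource usage per time slot:
  t=0: active resources = [5], total = 5
  t=1: active resources = [5, 5], total = 10
  t=2: active resources = [1, 5, 4, 5], total = 15
  t=3: active resources = [1, 5, 4, 5], total = 15
  t=4: active resources = [1, 5, 5], total = 11
  t=5: active resources = [1, 4], total = 5
  t=6: active resources = [1, 4], total = 5
  t=7: active resources = [4], total = 4
  t=8: active resources = [4, 6], total = 10
  t=9: active resources = [6], total = 6
  t=10: active resources = [6], total = 6
  t=11: active resources = [6], total = 6
  t=12: active resources = [6], total = 6
  t=13: active resources = [6], total = 6
Peak resource demand = 15

15


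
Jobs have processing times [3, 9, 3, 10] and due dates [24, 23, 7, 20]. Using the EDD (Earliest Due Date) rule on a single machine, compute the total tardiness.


Sort by due date (EDD order): [(3, 7), (10, 20), (9, 23), (3, 24)]
Compute completion times and tardiness:
  Job 1: p=3, d=7, C=3, tardiness=max(0,3-7)=0
  Job 2: p=10, d=20, C=13, tardiness=max(0,13-20)=0
  Job 3: p=9, d=23, C=22, tardiness=max(0,22-23)=0
  Job 4: p=3, d=24, C=25, tardiness=max(0,25-24)=1
Total tardiness = 1

1


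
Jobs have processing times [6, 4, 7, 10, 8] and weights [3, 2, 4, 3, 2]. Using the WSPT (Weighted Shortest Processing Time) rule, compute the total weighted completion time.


Compute p/w ratios and sort ascending (WSPT): [(7, 4), (6, 3), (4, 2), (10, 3), (8, 2)]
Compute weighted completion times:
  Job (p=7,w=4): C=7, w*C=4*7=28
  Job (p=6,w=3): C=13, w*C=3*13=39
  Job (p=4,w=2): C=17, w*C=2*17=34
  Job (p=10,w=3): C=27, w*C=3*27=81
  Job (p=8,w=2): C=35, w*C=2*35=70
Total weighted completion time = 252

252


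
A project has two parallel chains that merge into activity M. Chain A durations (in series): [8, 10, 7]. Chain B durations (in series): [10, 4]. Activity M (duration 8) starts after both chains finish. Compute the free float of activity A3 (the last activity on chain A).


ES(A3) = sum of predecessors on chain A = 18
EF(A3) = ES + duration = 18 + 7 = 25
Successor of A3 is M. ES(M) = max(sum(A), sum(B)) = max(25, 14) = 25
Free float = ES(successor) - EF(current) = 25 - 25 = 0

0


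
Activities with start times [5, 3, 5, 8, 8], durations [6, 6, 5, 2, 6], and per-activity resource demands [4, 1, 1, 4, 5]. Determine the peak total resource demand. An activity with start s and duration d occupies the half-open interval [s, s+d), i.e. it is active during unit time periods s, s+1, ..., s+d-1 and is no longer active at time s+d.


Each activity i is active on [start_i, start_i + duration_i).
Compute total resource usage per time slot:
  t=0: active resources = [], total = 0
  t=1: active resources = [], total = 0
  t=2: active resources = [], total = 0
  t=3: active resources = [1], total = 1
  t=4: active resources = [1], total = 1
  t=5: active resources = [4, 1, 1], total = 6
  t=6: active resources = [4, 1, 1], total = 6
  t=7: active resources = [4, 1, 1], total = 6
  t=8: active resources = [4, 1, 1, 4, 5], total = 15
  t=9: active resources = [4, 1, 4, 5], total = 14
  t=10: active resources = [4, 5], total = 9
  t=11: active resources = [5], total = 5
  t=12: active resources = [5], total = 5
  t=13: active resources = [5], total = 5
Peak resource demand = 15

15


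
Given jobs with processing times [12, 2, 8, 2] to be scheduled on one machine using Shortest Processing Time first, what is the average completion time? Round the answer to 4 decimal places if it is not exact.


Sort jobs by processing time (SPT order): [2, 2, 8, 12]
Compute completion times sequentially:
  Job 1: processing = 2, completes at 2
  Job 2: processing = 2, completes at 4
  Job 3: processing = 8, completes at 12
  Job 4: processing = 12, completes at 24
Sum of completion times = 42
Average completion time = 42/4 = 10.5

10.5


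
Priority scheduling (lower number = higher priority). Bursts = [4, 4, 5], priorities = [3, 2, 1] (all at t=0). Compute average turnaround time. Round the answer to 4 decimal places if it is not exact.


Sort by priority (ascending = highest first):
Order: [(1, 5), (2, 4), (3, 4)]
Completion times:
  Priority 1, burst=5, C=5
  Priority 2, burst=4, C=9
  Priority 3, burst=4, C=13
Average turnaround = 27/3 = 9.0

9.0


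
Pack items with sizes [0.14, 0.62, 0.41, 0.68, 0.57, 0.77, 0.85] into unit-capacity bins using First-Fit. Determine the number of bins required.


Place items sequentially using First-Fit:
  Item 0.14 -> new Bin 1
  Item 0.62 -> Bin 1 (now 0.76)
  Item 0.41 -> new Bin 2
  Item 0.68 -> new Bin 3
  Item 0.57 -> Bin 2 (now 0.98)
  Item 0.77 -> new Bin 4
  Item 0.85 -> new Bin 5
Total bins used = 5

5


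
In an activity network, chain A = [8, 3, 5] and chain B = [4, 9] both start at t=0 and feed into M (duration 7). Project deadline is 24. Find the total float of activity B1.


Forward pass: ES(B1) = sum of predecessors on chain B = 0
EF = ES + duration = 0 + 4 = 4
Backward pass: LF(M) = deadline = 24; LS(M) = 24 - 7 = 17
LF(B1) = LS(M) - sum(successors on chain B) = 17 - 9 = 8
LS = LF - duration = 8 - 4 = 4
Total float = LS - ES = 4 - 0 = 4

4


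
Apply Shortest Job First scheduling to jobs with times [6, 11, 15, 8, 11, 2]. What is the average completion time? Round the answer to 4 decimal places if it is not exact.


SJF order (ascending): [2, 6, 8, 11, 11, 15]
Completion times:
  Job 1: burst=2, C=2
  Job 2: burst=6, C=8
  Job 3: burst=8, C=16
  Job 4: burst=11, C=27
  Job 5: burst=11, C=38
  Job 6: burst=15, C=53
Average completion = 144/6 = 24.0

24.0


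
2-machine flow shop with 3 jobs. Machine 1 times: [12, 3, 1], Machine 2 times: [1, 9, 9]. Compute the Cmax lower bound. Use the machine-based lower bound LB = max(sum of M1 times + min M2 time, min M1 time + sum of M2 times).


LB1 = sum(M1 times) + min(M2 times) = 16 + 1 = 17
LB2 = min(M1 times) + sum(M2 times) = 1 + 19 = 20
Lower bound = max(LB1, LB2) = max(17, 20) = 20

20


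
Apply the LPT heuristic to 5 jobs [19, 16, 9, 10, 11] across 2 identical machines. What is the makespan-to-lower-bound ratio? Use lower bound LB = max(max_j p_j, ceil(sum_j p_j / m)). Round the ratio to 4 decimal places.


LPT order: [19, 16, 11, 10, 9]
Machine loads after assignment: [29, 36]
LPT makespan = 36
Lower bound = max(max_job, ceil(total/2)) = max(19, 33) = 33
Ratio = 36 / 33 = 1.0909

1.0909


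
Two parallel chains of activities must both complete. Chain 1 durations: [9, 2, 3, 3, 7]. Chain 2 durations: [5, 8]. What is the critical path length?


Path A total = 9 + 2 + 3 + 3 + 7 = 24
Path B total = 5 + 8 = 13
Critical path = longest path = max(24, 13) = 24

24


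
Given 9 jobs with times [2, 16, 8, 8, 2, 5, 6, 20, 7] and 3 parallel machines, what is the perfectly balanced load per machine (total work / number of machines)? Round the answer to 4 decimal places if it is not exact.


Total processing time = 2 + 16 + 8 + 8 + 2 + 5 + 6 + 20 + 7 = 74
Number of machines = 3
Ideal balanced load = 74 / 3 = 24.6667

24.6667


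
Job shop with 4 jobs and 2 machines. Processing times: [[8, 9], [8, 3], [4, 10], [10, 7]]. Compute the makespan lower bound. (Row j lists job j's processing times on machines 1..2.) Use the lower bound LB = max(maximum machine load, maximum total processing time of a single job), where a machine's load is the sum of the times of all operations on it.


Machine loads:
  Machine 1: 8 + 8 + 4 + 10 = 30
  Machine 2: 9 + 3 + 10 + 7 = 29
Max machine load = 30
Job totals:
  Job 1: 17
  Job 2: 11
  Job 3: 14
  Job 4: 17
Max job total = 17
Lower bound = max(30, 17) = 30

30
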